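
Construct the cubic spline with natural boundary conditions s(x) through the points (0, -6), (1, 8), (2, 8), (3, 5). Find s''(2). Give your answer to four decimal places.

Put σ_i = s'' at the i-th knot. Here h = (1, 1, 1) and Δ = (14, 0, -3), so the interior equations h_(i-1)·σ_(i-1) + 2(h_(i-1)+h_i)·σ_i + h_i·σ_(i+1) = 6(Δ_i − Δ_(i-1)) read
  1·σ_0 + 4·σ_1 + 1·σ_2 = 6(Δ_1 - Δ_0) = -84
  1·σ_1 + 4·σ_2 + 1·σ_3 = 6(Δ_2 - Δ_1) = -18
Natural end conditions: σ_0 = σ_3 = 0.
Solving the tridiagonal system: σ_0 = 0, σ_1 = -106/5, σ_2 = 4/5, σ_3 = 0.

0.8000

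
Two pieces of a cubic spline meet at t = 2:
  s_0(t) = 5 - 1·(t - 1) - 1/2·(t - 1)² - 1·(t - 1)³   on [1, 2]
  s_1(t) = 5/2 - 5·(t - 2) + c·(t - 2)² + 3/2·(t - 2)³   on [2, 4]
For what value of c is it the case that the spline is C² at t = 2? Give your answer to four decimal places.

-3.5000

s_0''(t) = -1 - 6·(t - 1), so s_0''(2) = -7. On the right, s_1''(2) = 2c, so c = -7/2.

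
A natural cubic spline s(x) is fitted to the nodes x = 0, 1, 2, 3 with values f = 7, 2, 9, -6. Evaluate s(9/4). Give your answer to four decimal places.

7.4375

Let M_i = s''(x_i). Step sizes h_i = 1, 1, 1; slopes of the chords Δ_i = (y_(i+1) - y_i)/h_i = -5, 7, -15.
  1·M_0 + 4·M_1 + 1·M_2 = 6(Δ_1 - Δ_0) = 72
  1·M_1 + 4·M_2 + 1·M_3 = 6(Δ_2 - Δ_1) = -132
Natural end conditions: M_0 = M_3 = 0.
Solving: M_0 = 0, M_1 = 28, M_2 = -40, M_3 = 0.
On [2, 3], s(x) = 9 - 5/3·(x - 2) - 20·(x - 2)² + 20/3·(x - 2)³.
With (x - 2) = 1/4: s(9/4) = 119/16.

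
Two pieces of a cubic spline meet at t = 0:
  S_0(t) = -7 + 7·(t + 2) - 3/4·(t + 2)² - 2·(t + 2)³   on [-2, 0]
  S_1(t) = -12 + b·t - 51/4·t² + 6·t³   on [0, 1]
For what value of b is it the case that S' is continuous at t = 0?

S_0'(t) = 7 - 3/2·(t + 2) - 6·(t + 2)², so S_0'(0) = -20. On the right, S_1'(0) = b, so b = -20.

-20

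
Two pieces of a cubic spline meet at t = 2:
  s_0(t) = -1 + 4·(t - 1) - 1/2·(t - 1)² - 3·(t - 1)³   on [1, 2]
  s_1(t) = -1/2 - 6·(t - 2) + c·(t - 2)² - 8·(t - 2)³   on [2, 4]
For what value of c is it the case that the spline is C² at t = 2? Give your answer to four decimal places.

-9.5000

s_0''(t) = -1 - 18·(t - 1), so s_0''(2) = -19. On the right, s_1''(2) = 2c, so c = -19/2.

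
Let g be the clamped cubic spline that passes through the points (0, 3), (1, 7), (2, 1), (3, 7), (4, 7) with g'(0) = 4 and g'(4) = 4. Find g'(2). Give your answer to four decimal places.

-0.2857

With σ_i denoting the second derivative at x_i, h_i = 1, 1, 1, 1, and Δ_i = (y_(i+1) − y_i)/h_i = 4, -6, 6, 0:
  1·σ_0 + 4·σ_1 + 1·σ_2 = 6(Δ_1 - Δ_0) = -60
  1·σ_1 + 4·σ_2 + 1·σ_3 = 6(Δ_2 - Δ_1) = 72
  1·σ_2 + 4·σ_3 + 1·σ_4 = 6(Δ_3 - Δ_2) = -36
Clamped end conditions give two more equations: 2h_0·σ_0 + h_0·σ_1 = 6(Δ_0 - g'(0)) = 0 and h_3·σ_3 + 2h_3·σ_4 = 6(g'(4) - Δ_3) = 24.
Solving: σ_0 = 90/7, σ_1 = -180/7, σ_2 = 30, σ_3 = -156/7, σ_4 = 162/7.
On [2, 3], g'(t) = b_2 + 2c_2·(t - 2) + 3d_2·(t - 2)² with b_2 = Δ_2 - h_2(2σ_2 + σ_3)/6 = -2/7, c_2 = σ_2/2 = 15, d_2 = (σ_3 - σ_2)/(6h_2) = -61/7. So g'(2) = -2/7.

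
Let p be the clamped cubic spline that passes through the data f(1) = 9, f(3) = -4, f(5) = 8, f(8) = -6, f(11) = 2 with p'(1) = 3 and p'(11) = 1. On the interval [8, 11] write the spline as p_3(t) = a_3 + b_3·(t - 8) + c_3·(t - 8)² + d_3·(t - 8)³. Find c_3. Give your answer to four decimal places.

4.1262

Let σ_i = p''(x_i). Step sizes h_i = 2, 2, 3, 3; slopes of the chords Δ_i = (y_(i+1) - y_i)/h_i = -13/2, 6, -14/3, 8/3.
  2·σ_0 + 8·σ_1 + 2·σ_2 = 6(Δ_1 - Δ_0) = 75
  2·σ_1 + 10·σ_2 + 3·σ_3 = 6(Δ_2 - Δ_1) = -64
  3·σ_2 + 12·σ_3 + 3·σ_4 = 6(Δ_3 - Δ_2) = 44
Clamped end conditions give two more equations: 2h_0·σ_0 + h_0·σ_1 = 6(Δ_0 - p'(1)) = -57 and h_3·σ_3 + 2h_3·σ_4 = 6(p'(11) - Δ_3) = -10.
Forward elimination and back-substitution give σ_0 = -3281/140, σ_1 = 643/35, σ_2 = -251/20, σ_3 = 1733/210, σ_4 = -811/140.
On [8, 11], with p_3(t) = a_3 + b_3·(t - 8) + c_3·(t - 8)² + d_3·(t - 8)³: c_3 = σ_3/2 = 1733/420, d_3 = (σ_4 - σ_3)/(6h_3) = -5899/7560, b_3 = Δ_3 - h_3(2σ_3 + σ_4)/6 = -753/280.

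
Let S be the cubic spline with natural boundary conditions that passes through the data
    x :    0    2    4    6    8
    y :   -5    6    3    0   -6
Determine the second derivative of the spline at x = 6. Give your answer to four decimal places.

-1.5804

With m_i denoting the second derivative at x_i, h_i = 2, 2, 2, 2, and Δ_i = (y_(i+1) − y_i)/h_i = 11/2, -3/2, -3/2, -3:
  2·m_0 + 8·m_1 + 2·m_2 = 6(Δ_1 - Δ_0) = -42
  2·m_1 + 8·m_2 + 2·m_3 = 6(Δ_2 - Δ_1) = 0
  2·m_2 + 8·m_3 + 2·m_4 = 6(Δ_3 - Δ_2) = -9
Natural end conditions: m_0 = m_4 = 0.
Solving: m_0 = 0, m_1 = -639/112, m_2 = 51/28, m_3 = -177/112, m_4 = 0.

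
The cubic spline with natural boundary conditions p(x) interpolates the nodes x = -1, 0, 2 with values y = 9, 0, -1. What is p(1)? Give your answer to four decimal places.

Let M_i = p''(x_i). Step sizes h_i = 1, 2; slopes of the chords Δ_i = (y_(i+1) - y_i)/h_i = -9, -1/2.
  1·M_0 + 6·M_1 + 2·M_2 = 6(Δ_1 - Δ_0) = 51
Natural end conditions: M_0 = M_2 = 0.
Solving the tridiagonal system: M_0 = 0, M_1 = 17/2, M_2 = 0.
On [0, 2], p(x) = 0 - 37/6·x + 17/4·x² - 17/24·x³.
With x = 1: p(1) = -21/8.

-2.6250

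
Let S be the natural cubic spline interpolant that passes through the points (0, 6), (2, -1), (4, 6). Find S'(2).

With M_i denoting the second derivative at x_i, h_i = 2, 2, and Δ_i = (y_(i+1) − y_i)/h_i = -7/2, 7/2:
  2·M_0 + 8·M_1 + 2·M_2 = 6(Δ_1 - Δ_0) = 42
Natural end conditions: M_0 = M_2 = 0.
Solving the tridiagonal system: M_0 = 0, M_1 = 21/4, M_2 = 0.
On [2, 4], S'(t) = b_1 + 2c_1·(t - 2) + 3d_1·(t - 2)² with b_1 = Δ_1 - h_1(2M_1 + M_2)/6 = 0, c_1 = M_1/2 = 21/8, d_1 = (M_2 - M_1)/(6h_1) = -7/16. So S'(2) = 0.

0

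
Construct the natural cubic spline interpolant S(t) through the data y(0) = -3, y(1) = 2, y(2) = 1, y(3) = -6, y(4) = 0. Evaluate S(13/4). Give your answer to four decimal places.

Put M_i = S'' at the i-th knot. Here h = (1, 1, 1, 1) and Δ = (5, -1, -7, 6), so the interior equations h_(i-1)·M_(i-1) + 2(h_(i-1)+h_i)·M_i + h_i·M_(i+1) = 6(Δ_i − Δ_(i-1)) read
  1·M_0 + 4·M_1 + 1·M_2 = 6(Δ_1 - Δ_0) = -36
  1·M_1 + 4·M_2 + 1·M_3 = 6(Δ_2 - Δ_1) = -36
  1·M_2 + 4·M_3 + 1·M_4 = 6(Δ_3 - Δ_2) = 78
Natural end conditions: M_0 = M_4 = 0.
Forward elimination and back-substitution give M_0 = 0, M_1 = -159/28, M_2 = -93/7, M_3 = 639/28, M_4 = 0.
On [3, 4], S(t) = -6 - 45/28·(t - 3) + 639/56·(t - 3)² - 213/56·(t - 3)³.
With (t - 3) = 1/4: S(13/4) = -2943/512.

-5.7480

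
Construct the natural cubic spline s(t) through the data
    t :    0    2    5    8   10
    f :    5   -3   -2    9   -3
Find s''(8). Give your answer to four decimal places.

-6.6706

Put σ_i = s'' at the i-th knot. Here h = (2, 3, 3, 2) and Δ = (-4, 1/3, 11/3, -6), so the interior equations h_(i-1)·σ_(i-1) + 2(h_(i-1)+h_i)·σ_i + h_i·σ_(i+1) = 6(Δ_i − Δ_(i-1)) read
  2·σ_0 + 10·σ_1 + 3·σ_2 = 6(Δ_1 - Δ_0) = 26
  3·σ_1 + 12·σ_2 + 3·σ_3 = 6(Δ_2 - Δ_1) = 20
  3·σ_2 + 10·σ_3 + 2·σ_4 = 6(Δ_3 - Δ_2) = -58
Natural end conditions: σ_0 = σ_4 = 0.
Hence σ_0 = 0, σ_1 = 147/85, σ_2 = 148/51, σ_3 = -567/85, σ_4 = 0.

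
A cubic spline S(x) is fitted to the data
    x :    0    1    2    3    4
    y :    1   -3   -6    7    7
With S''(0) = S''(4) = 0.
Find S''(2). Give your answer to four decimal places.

Let σ_i = S''(x_i). Step sizes h_i = 1, 1, 1, 1; slopes of the chords Δ_i = (y_(i+1) - y_i)/h_i = -4, -3, 13, 0.
  1·σ_0 + 4·σ_1 + 1·σ_2 = 6(Δ_1 - Δ_0) = 6
  1·σ_1 + 4·σ_2 + 1·σ_3 = 6(Δ_2 - Δ_1) = 96
  1·σ_2 + 4·σ_3 + 1·σ_4 = 6(Δ_3 - Δ_2) = -78
Natural end conditions: σ_0 = σ_4 = 0.
Forward elimination and back-substitution give σ_0 = 0, σ_1 = -93/14, σ_2 = 228/7, σ_3 = -387/14, σ_4 = 0.

32.5714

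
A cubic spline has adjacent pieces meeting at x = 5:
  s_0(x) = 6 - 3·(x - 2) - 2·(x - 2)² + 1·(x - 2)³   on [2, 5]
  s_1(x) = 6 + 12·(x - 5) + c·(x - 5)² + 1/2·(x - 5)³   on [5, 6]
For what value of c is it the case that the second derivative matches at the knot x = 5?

s_0''(x) = -4 + 6·(x - 2), so s_0''(5) = 14. On the right, s_1''(5) = 2c, so c = 7.

7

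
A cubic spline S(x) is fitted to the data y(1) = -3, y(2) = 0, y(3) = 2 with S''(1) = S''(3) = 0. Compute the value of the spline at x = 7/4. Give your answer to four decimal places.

With σ_i denoting the second derivative at x_i, h_i = 1, 1, and Δ_i = (y_(i+1) − y_i)/h_i = 3, 2:
  1·σ_0 + 4·σ_1 + 1·σ_2 = 6(Δ_1 - Δ_0) = -6
Natural end conditions: σ_0 = σ_2 = 0.
Solving: σ_0 = 0, σ_1 = -3/2, σ_2 = 0.
On [1, 2], S(x) = -3 + 13/4·(x - 1) + 0·(x - 1)² - 1/4·(x - 1)³.
With (x - 1) = 3/4: S(7/4) = -171/256.

-0.6680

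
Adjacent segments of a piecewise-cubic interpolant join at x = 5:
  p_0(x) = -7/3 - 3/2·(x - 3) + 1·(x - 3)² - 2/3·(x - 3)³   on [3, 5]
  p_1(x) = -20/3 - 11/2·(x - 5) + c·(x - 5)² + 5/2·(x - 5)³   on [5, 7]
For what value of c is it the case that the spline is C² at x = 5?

-3

p_0''(x) = 2 - 4·(x - 3), so p_0''(5) = -6. On the right, p_1''(5) = 2c, so c = -3.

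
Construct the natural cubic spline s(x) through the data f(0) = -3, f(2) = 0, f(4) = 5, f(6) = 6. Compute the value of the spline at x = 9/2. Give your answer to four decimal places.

5.6438

Let M_i = s''(x_i). Step sizes h_i = 2, 2, 2; slopes of the chords Δ_i = (y_(i+1) - y_i)/h_i = 3/2, 5/2, 1/2.
  2·M_0 + 8·M_1 + 2·M_2 = 6(Δ_1 - Δ_0) = 6
  2·M_1 + 8·M_2 + 2·M_3 = 6(Δ_2 - Δ_1) = -12
Natural end conditions: M_0 = M_3 = 0.
Forward elimination and back-substitution give M_0 = 0, M_1 = 6/5, M_2 = -9/5, M_3 = 0.
On [4, 6], s(x) = 5 + 17/10·(x - 4) - 9/10·(x - 4)² + 3/20·(x - 4)³.
With (x - 4) = 1/2: s(9/2) = 903/160.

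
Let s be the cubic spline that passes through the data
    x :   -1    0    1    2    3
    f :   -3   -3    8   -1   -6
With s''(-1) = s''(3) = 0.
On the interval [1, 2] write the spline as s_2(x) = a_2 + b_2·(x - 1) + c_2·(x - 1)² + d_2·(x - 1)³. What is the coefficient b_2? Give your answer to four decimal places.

Write M_i for s''(x_i). With h_i = 1, 1, 1, 1 and divided differences Δ_i = 0, 11, -9, -5, the continuity of s' gives the tridiagonal system
  1·M_0 + 4·M_1 + 1·M_2 = 6(Δ_1 - Δ_0) = 66
  1·M_1 + 4·M_2 + 1·M_3 = 6(Δ_2 - Δ_1) = -120
  1·M_2 + 4·M_3 + 1·M_4 = 6(Δ_3 - Δ_2) = 24
Natural end conditions: M_0 = M_4 = 0.
Solving: M_0 = 0, M_1 = 747/28, M_2 = -285/7, M_3 = 453/28, M_4 = 0.
On [1, 2], with s_2(x) = a_2 + b_2·(x - 1) + c_2·(x - 1)² + d_2·(x - 1)³: c_2 = M_2/2 = -285/14, d_2 = (M_3 - M_2)/(6h_2) = 531/56, b_2 = Δ_2 - h_2(2M_2 + M_3)/6 = 15/8.

1.8750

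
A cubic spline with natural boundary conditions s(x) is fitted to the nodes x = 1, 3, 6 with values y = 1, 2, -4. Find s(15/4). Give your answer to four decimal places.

With M_i denoting the second derivative at x_i, h_i = 2, 3, and Δ_i = (y_(i+1) − y_i)/h_i = 1/2, -2:
  2·M_0 + 10·M_1 + 3·M_2 = 6(Δ_1 - Δ_0) = -15
Natural end conditions: M_0 = M_2 = 0.
Hence M_0 = 0, M_1 = -3/2, M_2 = 0.
On [3, 6], s(x) = 2 - 1/2·(x - 3) - 3/4·(x - 3)² + 1/12·(x - 3)³.
With (x - 3) = 3/4: s(15/4) = 317/256.

1.2383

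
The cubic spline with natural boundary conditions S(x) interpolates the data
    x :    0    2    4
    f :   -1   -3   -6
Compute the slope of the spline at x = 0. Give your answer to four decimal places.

-0.8750

With σ_i denoting the second derivative at x_i, h_i = 2, 2, and Δ_i = (y_(i+1) − y_i)/h_i = -1, -3/2:
  2·σ_0 + 8·σ_1 + 2·σ_2 = 6(Δ_1 - Δ_0) = -3
Natural end conditions: σ_0 = σ_2 = 0.
Solving: σ_0 = 0, σ_1 = -3/8, σ_2 = 0.
On [0, 2], S'(x) = b_0 + 2c_0·x + 3d_0·x² with b_0 = Δ_0 - h_0(2σ_0 + σ_1)/6 = -7/8, c_0 = σ_0/2 = 0, d_0 = (σ_1 - σ_0)/(6h_0) = -1/32. So S'(0) = -7/8.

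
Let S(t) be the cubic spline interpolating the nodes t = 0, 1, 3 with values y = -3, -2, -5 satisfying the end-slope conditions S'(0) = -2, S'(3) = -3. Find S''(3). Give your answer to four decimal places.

Put M_i = S'' at the i-th knot. Here h = (1, 2) and Δ = (1, -3/2), so the interior equations h_(i-1)·M_(i-1) + 2(h_(i-1)+h_i)·M_i + h_i·M_(i+1) = 6(Δ_i − Δ_(i-1)) read
  1·M_0 + 6·M_1 + 2·M_2 = 6(Δ_1 - Δ_0) = -15
Clamped end conditions give two more equations: 2h_0·M_0 + h_0·M_1 = 6(Δ_0 - S'(0)) = 18 and h_1·M_1 + 2h_1·M_2 = 6(S'(3) - Δ_1) = -9.
Hence M_0 = 67/6, M_1 = -13/3, M_2 = -1/12.

-0.0833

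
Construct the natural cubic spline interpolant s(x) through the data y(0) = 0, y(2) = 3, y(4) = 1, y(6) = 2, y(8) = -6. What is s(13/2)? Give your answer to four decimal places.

0.8906

Write M_i for s''(x_i). With h_i = 2, 2, 2, 2 and divided differences Δ_i = 3/2, -1, 1/2, -4, the continuity of s' gives the tridiagonal system
  2·M_0 + 8·M_1 + 2·M_2 = 6(Δ_1 - Δ_0) = -15
  2·M_1 + 8·M_2 + 2·M_3 = 6(Δ_2 - Δ_1) = 9
  2·M_2 + 8·M_3 + 2·M_4 = 6(Δ_3 - Δ_2) = -27
Natural end conditions: M_0 = M_4 = 0.
Hence M_0 = 0, M_1 = -18/7, M_2 = 39/14, M_3 = -57/14, M_4 = 0.
On [6, 8], s(x) = 2 - 9/7·(x - 6) - 57/28·(x - 6)² + 19/56·(x - 6)³.
With (x - 6) = 1/2: s(13/2) = 57/64.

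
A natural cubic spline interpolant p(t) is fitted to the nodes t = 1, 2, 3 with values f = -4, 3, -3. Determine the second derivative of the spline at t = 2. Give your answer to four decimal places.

-19.5000

Let σ_i = p''(x_i). Step sizes h_i = 1, 1; slopes of the chords Δ_i = (y_(i+1) - y_i)/h_i = 7, -6.
  1·σ_0 + 4·σ_1 + 1·σ_2 = 6(Δ_1 - Δ_0) = -78
Natural end conditions: σ_0 = σ_2 = 0.
Hence σ_0 = 0, σ_1 = -39/2, σ_2 = 0.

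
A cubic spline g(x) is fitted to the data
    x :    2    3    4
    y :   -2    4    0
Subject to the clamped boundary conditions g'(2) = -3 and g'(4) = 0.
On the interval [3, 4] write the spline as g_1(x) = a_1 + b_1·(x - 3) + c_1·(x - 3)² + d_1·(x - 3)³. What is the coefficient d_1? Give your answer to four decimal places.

10.2500

Write M_i for g''(x_i). With h_i = 1, 1 and divided differences Δ_i = 6, -4, the continuity of g' gives the tridiagonal system
  1·M_0 + 4·M_1 + 1·M_2 = 6(Δ_1 - Δ_0) = -60
Clamped end conditions give two more equations: 2h_0·M_0 + h_0·M_1 = 6(Δ_0 - g'(2)) = 54 and h_1·M_1 + 2h_1·M_2 = 6(g'(4) - Δ_1) = 24.
Hence M_0 = 87/2, M_1 = -33, M_2 = 57/2.
On [3, 4], with g_1(x) = a_1 + b_1·(x - 3) + c_1·(x - 3)² + d_1·(x - 3)³: c_1 = M_1/2 = -33/2, d_1 = (M_2 - M_1)/(6h_1) = 41/4, b_1 = Δ_1 - h_1(2M_1 + M_2)/6 = 9/4.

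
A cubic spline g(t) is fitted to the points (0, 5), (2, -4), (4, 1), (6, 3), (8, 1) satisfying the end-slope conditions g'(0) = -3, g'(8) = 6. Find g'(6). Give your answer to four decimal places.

Put σ_i = g'' at the i-th knot. Here h = (2, 2, 2, 2) and Δ = (-9/2, 5/2, 1, -1), so the interior equations h_(i-1)·σ_(i-1) + 2(h_(i-1)+h_i)·σ_i + h_i·σ_(i+1) = 6(Δ_i − Δ_(i-1)) read
  2·σ_0 + 8·σ_1 + 2·σ_2 = 6(Δ_1 - Δ_0) = 42
  2·σ_1 + 8·σ_2 + 2·σ_3 = 6(Δ_2 - Δ_1) = -9
  2·σ_2 + 8·σ_3 + 2·σ_4 = 6(Δ_3 - Δ_2) = -12
Clamped end conditions give two more equations: 2h_0·σ_0 + h_0·σ_1 = 6(Δ_0 - g'(0)) = -9 and h_3·σ_3 + 2h_3·σ_4 = 6(g'(8) - Δ_3) = 42.
Solving the tridiagonal system: σ_0 = -327/56, σ_1 = 201/28, σ_2 = -15/8, σ_3 = -117/28, σ_4 = 705/56.
On [6, 8], g'(t) = b_3 + 2c_3·(t - 6) + 3d_3·(t - 6)² with b_3 = Δ_3 - h_3(2σ_3 + σ_4)/6 = -135/56, c_3 = σ_3/2 = -117/56, d_3 = (σ_4 - σ_3)/(6h_3) = 313/224. So g'(6) = -135/56.

-2.4107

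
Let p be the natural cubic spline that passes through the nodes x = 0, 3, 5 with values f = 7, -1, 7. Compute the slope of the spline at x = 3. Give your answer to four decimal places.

1.3333

Write σ_i for p''(x_i). With h_i = 3, 2 and divided differences Δ_i = -8/3, 4, the continuity of p' gives the tridiagonal system
  3·σ_0 + 10·σ_1 + 2·σ_2 = 6(Δ_1 - Δ_0) = 40
Natural end conditions: σ_0 = σ_2 = 0.
Hence σ_0 = 0, σ_1 = 4, σ_2 = 0.
On [3, 5], p'(x) = b_1 + 2c_1·(x - 3) + 3d_1·(x - 3)² with b_1 = Δ_1 - h_1(2σ_1 + σ_2)/6 = 4/3, c_1 = σ_1/2 = 2, d_1 = (σ_2 - σ_1)/(6h_1) = -1/3. So p'(3) = 4/3.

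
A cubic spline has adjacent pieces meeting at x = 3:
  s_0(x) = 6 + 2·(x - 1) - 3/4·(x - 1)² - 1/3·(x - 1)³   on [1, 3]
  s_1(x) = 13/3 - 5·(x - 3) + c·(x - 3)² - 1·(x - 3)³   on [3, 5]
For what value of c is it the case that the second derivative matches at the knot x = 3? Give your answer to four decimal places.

s_0''(x) = -3/2 - 2·(x - 1), so s_0''(3) = -11/2. On the right, s_1''(3) = 2c, so c = -11/4.

-2.7500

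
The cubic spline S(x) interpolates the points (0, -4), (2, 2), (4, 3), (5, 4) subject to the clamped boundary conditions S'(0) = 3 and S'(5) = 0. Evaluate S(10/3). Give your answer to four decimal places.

2.6924

Put M_i = S'' at the i-th knot. Here h = (2, 2, 1) and Δ = (3, 1/2, 1), so the interior equations h_(i-1)·M_(i-1) + 2(h_(i-1)+h_i)·M_i + h_i·M_(i+1) = 6(Δ_i − Δ_(i-1)) read
  2·M_0 + 8·M_1 + 2·M_2 = 6(Δ_1 - Δ_0) = -15
  2·M_1 + 6·M_2 + 1·M_3 = 6(Δ_2 - Δ_1) = 3
Clamped end conditions give two more equations: 2h_0·M_0 + h_0·M_1 = 6(Δ_0 - S'(0)) = 0 and h_2·M_2 + 2h_2·M_3 = 6(S'(5) - Δ_2) = -6.
Solving the tridiagonal system: M_0 = 63/46, M_1 = -63/23, M_2 = 48/23, M_3 = -93/23.
On [2, 4], S(x) = 2 + 75/46·(x - 2) - 63/46·(x - 2)² + 37/92·(x - 2)³.
With (x - 2) = 4/3: S(10/3) = 1672/621.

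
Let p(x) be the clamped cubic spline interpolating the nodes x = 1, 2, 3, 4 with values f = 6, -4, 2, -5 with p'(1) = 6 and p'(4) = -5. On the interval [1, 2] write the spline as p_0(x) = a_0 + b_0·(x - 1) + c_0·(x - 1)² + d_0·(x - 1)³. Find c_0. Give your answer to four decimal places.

Write M_i for p''(x_i). With h_i = 1, 1, 1 and divided differences Δ_i = -10, 6, -7, the continuity of p' gives the tridiagonal system
  1·M_0 + 4·M_1 + 1·M_2 = 6(Δ_1 - Δ_0) = 96
  1·M_1 + 4·M_2 + 1·M_3 = 6(Δ_2 - Δ_1) = -78
Clamped end conditions give two more equations: 2h_0·M_0 + h_0·M_1 = 6(Δ_0 - p'(1)) = -96 and h_2·M_2 + 2h_2·M_3 = 6(p'(4) - Δ_2) = 12.
Forward elimination and back-substitution give M_0 = -1112/15, M_1 = 784/15, M_2 = -584/15, M_3 = 382/15.
On [1, 2], with p_0(x) = a_0 + b_0·(x - 1) + c_0·(x - 1)² + d_0·(x - 1)³: c_0 = M_0/2 = -556/15, d_0 = (M_1 - M_0)/(6h_0) = 316/15, b_0 = Δ_0 - h_0(2M_0 + M_1)/6 = 6.

-37.0667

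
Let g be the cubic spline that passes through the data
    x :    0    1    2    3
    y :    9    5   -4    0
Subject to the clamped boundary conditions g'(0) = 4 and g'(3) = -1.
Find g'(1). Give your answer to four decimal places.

-10.5333

Let M_i = g''(x_i). Step sizes h_i = 1, 1, 1; slopes of the chords Δ_i = (y_(i+1) - y_i)/h_i = -4, -9, 4.
  1·M_0 + 4·M_1 + 1·M_2 = 6(Δ_1 - Δ_0) = -30
  1·M_1 + 4·M_2 + 1·M_3 = 6(Δ_2 - Δ_1) = 78
Clamped end conditions give two more equations: 2h_0·M_0 + h_0·M_1 = 6(Δ_0 - g'(0)) = -48 and h_2·M_2 + 2h_2·M_3 = 6(g'(3) - Δ_2) = -30.
Hence M_0 = -284/15, M_1 = -152/15, M_2 = 442/15, M_3 = -446/15.
On [1, 2], g'(x) = b_1 + 2c_1·(x - 1) + 3d_1·(x - 1)² with b_1 = Δ_1 - h_1(2M_1 + M_2)/6 = -158/15, c_1 = M_1/2 = -76/15, d_1 = (M_2 - M_1)/(6h_1) = 33/5. So g'(1) = -158/15.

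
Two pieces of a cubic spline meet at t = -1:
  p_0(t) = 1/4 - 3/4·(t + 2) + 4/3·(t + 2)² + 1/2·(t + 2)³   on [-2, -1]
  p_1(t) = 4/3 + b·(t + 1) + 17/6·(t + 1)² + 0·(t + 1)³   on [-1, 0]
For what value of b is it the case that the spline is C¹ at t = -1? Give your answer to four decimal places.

p_0'(t) = -3/4 + 8/3·(t + 2) + 3/2·(t + 2)², so p_0'(-1) = 41/12. On the right, p_1'(-1) = b, so b = 41/12.

3.4167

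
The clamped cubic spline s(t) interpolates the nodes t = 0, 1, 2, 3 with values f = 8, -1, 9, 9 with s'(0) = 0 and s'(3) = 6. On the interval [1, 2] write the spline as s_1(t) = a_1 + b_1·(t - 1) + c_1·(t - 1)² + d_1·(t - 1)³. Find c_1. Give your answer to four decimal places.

Write M_i for s''(x_i). With h_i = 1, 1, 1 and divided differences Δ_i = -9, 10, 0, the continuity of s' gives the tridiagonal system
  1·M_0 + 4·M_1 + 1·M_2 = 6(Δ_1 - Δ_0) = 114
  1·M_1 + 4·M_2 + 1·M_3 = 6(Δ_2 - Δ_1) = -60
Clamped end conditions give two more equations: 2h_0·M_0 + h_0·M_1 = 6(Δ_0 - s'(0)) = -54 and h_2·M_2 + 2h_2·M_3 = 6(s'(3) - Δ_2) = 36.
Forward elimination and back-substitution give M_0 = -262/5, M_1 = 254/5, M_2 = -184/5, M_3 = 182/5.
On [1, 2], with s_1(t) = a_1 + b_1·(t - 1) + c_1·(t - 1)² + d_1·(t - 1)³: c_1 = M_1/2 = 127/5, d_1 = (M_2 - M_1)/(6h_1) = -73/5, b_1 = Δ_1 - h_1(2M_1 + M_2)/6 = -4/5.

25.4000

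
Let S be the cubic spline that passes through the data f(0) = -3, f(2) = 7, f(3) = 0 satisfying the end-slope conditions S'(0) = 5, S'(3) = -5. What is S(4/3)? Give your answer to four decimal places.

6.2346

Let m_i = S''(x_i). Step sizes h_i = 2, 1; slopes of the chords Δ_i = (y_(i+1) - y_i)/h_i = 5, -7.
  2·m_0 + 6·m_1 + 1·m_2 = 6(Δ_1 - Δ_0) = -72
Clamped end conditions give two more equations: 2h_0·m_0 + h_0·m_1 = 6(Δ_0 - S'(0)) = 0 and h_1·m_1 + 2h_1·m_2 = 6(S'(3) - Δ_1) = 12.
Solving the tridiagonal system: m_0 = 26/3, m_1 = -52/3, m_2 = 44/3.
On [0, 2], S(t) = -3 + 5·t + 13/3·t² - 13/6·t³.
With t = 4/3: S(4/3) = 505/81.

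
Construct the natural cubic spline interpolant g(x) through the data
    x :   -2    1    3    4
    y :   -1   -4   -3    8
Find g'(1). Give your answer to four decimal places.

-2.2857

Put σ_i = g'' at the i-th knot. Here h = (3, 2, 1) and Δ = (-1, 1/2, 11), so the interior equations h_(i-1)·σ_(i-1) + 2(h_(i-1)+h_i)·σ_i + h_i·σ_(i+1) = 6(Δ_i − Δ_(i-1)) read
  3·σ_0 + 10·σ_1 + 2·σ_2 = 6(Δ_1 - Δ_0) = 9
  2·σ_1 + 6·σ_2 + 1·σ_3 = 6(Δ_2 - Δ_1) = 63
Natural end conditions: σ_0 = σ_3 = 0.
Forward elimination and back-substitution give σ_0 = 0, σ_1 = -9/7, σ_2 = 153/14, σ_3 = 0.
On [1, 3], g'(x) = b_1 + 2c_1·(x - 1) + 3d_1·(x - 1)² with b_1 = Δ_1 - h_1(2σ_1 + σ_2)/6 = -16/7, c_1 = σ_1/2 = -9/14, d_1 = (σ_2 - σ_1)/(6h_1) = 57/56. So g'(1) = -16/7.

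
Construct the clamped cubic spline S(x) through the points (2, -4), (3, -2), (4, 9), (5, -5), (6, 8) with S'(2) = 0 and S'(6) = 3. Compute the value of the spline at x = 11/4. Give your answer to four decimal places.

Let M_i = S''(x_i). Step sizes h_i = 1, 1, 1, 1; slopes of the chords Δ_i = (y_(i+1) - y_i)/h_i = 2, 11, -14, 13.
  1·M_0 + 4·M_1 + 1·M_2 = 6(Δ_1 - Δ_0) = 54
  1·M_1 + 4·M_2 + 1·M_3 = 6(Δ_2 - Δ_1) = -150
  1·M_2 + 4·M_3 + 1·M_4 = 6(Δ_3 - Δ_2) = 162
Clamped end conditions give two more equations: 2h_0·M_0 + h_0·M_1 = 6(Δ_0 - S'(2)) = 12 and h_3·M_3 + 2h_3·M_4 = 6(S'(6) - Δ_3) = -60.
Forward elimination and back-substitution give M_0 = -279/28, M_1 = 447/14, M_2 = -255/4, M_3 = 1023/14, M_4 = -1863/28.
On [2, 3], S(x) = -4 + 0·(x - 2) - 279/56·(x - 2)² + 391/56·(x - 2)³.
With (x - 2) = 3/4: S(11/4) = -13823/3584.

-3.8569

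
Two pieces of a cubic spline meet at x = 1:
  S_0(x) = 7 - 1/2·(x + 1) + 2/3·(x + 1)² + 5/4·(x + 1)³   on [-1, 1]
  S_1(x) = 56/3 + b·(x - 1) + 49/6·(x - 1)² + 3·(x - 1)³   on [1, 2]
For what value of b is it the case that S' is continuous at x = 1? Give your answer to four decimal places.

S_0'(x) = -1/2 + 4/3·(x + 1) + 15/4·(x + 1)², so S_0'(1) = 103/6. On the right, S_1'(1) = b, so b = 103/6.

17.1667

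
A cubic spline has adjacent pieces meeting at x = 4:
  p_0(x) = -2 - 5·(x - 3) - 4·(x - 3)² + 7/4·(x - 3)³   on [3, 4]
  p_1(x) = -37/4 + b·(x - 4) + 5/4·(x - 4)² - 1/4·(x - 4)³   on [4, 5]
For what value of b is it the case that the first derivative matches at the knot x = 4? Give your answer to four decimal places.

p_0'(x) = -5 - 8·(x - 3) + 21/4·(x - 3)², so p_0'(4) = -31/4. On the right, p_1'(4) = b, so b = -31/4.

-7.7500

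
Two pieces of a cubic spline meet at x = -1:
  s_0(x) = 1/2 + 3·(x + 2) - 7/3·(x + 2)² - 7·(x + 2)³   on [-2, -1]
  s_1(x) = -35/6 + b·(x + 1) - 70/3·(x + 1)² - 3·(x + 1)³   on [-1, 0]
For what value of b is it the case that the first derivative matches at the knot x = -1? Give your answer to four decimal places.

s_0'(x) = 3 - 14/3·(x + 2) - 21·(x + 2)², so s_0'(-1) = -68/3. On the right, s_1'(-1) = b, so b = -68/3.

-22.6667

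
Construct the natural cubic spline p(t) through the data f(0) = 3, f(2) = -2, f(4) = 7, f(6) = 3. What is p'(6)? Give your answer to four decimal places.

Put m_i = p'' at the i-th knot. Here h = (2, 2, 2) and Δ = (-5/2, 9/2, -2), so the interior equations h_(i-1)·m_(i-1) + 2(h_(i-1)+h_i)·m_i + h_i·m_(i+1) = 6(Δ_i − Δ_(i-1)) read
  2·m_0 + 8·m_1 + 2·m_2 = 6(Δ_1 - Δ_0) = 42
  2·m_1 + 8·m_2 + 2·m_3 = 6(Δ_2 - Δ_1) = -39
Natural end conditions: m_0 = m_3 = 0.
Hence m_0 = 0, m_1 = 69/10, m_2 = -33/5, m_3 = 0.
On [4, 6], p'(t) = b_2 + 2c_2·(t - 4) + 3d_2·(t - 4)² with b_2 = Δ_2 - h_2(2m_2 + m_3)/6 = 12/5, c_2 = m_2/2 = -33/10, d_2 = (m_3 - m_2)/(6h_2) = 11/20. So p'(6) = -21/5.

-4.2000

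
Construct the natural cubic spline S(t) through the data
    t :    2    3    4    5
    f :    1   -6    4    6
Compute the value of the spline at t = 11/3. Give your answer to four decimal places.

0.3753

Write σ_i for S''(x_i). With h_i = 1, 1, 1 and divided differences Δ_i = -7, 10, 2, the continuity of S' gives the tridiagonal system
  1·σ_0 + 4·σ_1 + 1·σ_2 = 6(Δ_1 - Δ_0) = 102
  1·σ_1 + 4·σ_2 + 1·σ_3 = 6(Δ_2 - Δ_1) = -48
Natural end conditions: σ_0 = σ_3 = 0.
Solving: σ_0 = 0, σ_1 = 152/5, σ_2 = -98/5, σ_3 = 0.
On [3, 4], S(t) = -6 + 47/15·(t - 3) + 76/5·(t - 3)² - 25/3·(t - 3)³.
With (t - 3) = 2/3: S(11/3) = 152/405.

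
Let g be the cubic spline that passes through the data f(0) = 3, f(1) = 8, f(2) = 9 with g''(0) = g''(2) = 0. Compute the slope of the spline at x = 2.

0

Write σ_i for g''(x_i). With h_i = 1, 1 and divided differences Δ_i = 5, 1, the continuity of g' gives the tridiagonal system
  1·σ_0 + 4·σ_1 + 1·σ_2 = 6(Δ_1 - Δ_0) = -24
Natural end conditions: σ_0 = σ_2 = 0.
Solving the tridiagonal system: σ_0 = 0, σ_1 = -6, σ_2 = 0.
On [1, 2], g'(x) = b_1 + 2c_1·(x - 1) + 3d_1·(x - 1)² with b_1 = Δ_1 - h_1(2σ_1 + σ_2)/6 = 3, c_1 = σ_1/2 = -3, d_1 = (σ_2 - σ_1)/(6h_1) = 1. So g'(2) = 0.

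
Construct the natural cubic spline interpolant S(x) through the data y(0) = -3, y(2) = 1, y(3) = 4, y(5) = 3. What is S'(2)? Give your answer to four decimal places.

Write M_i for S''(x_i). With h_i = 2, 1, 2 and divided differences Δ_i = 2, 3, -1/2, the continuity of S' gives the tridiagonal system
  2·M_0 + 6·M_1 + 1·M_2 = 6(Δ_1 - Δ_0) = 6
  1·M_1 + 6·M_2 + 2·M_3 = 6(Δ_2 - Δ_1) = -21
Natural end conditions: M_0 = M_3 = 0.
Solving: M_0 = 0, M_1 = 57/35, M_2 = -132/35, M_3 = 0.
On [2, 3], S'(x) = b_1 + 2c_1·(x - 2) + 3d_1·(x - 2)² with b_1 = Δ_1 - h_1(2M_1 + M_2)/6 = 108/35, c_1 = M_1/2 = 57/70, d_1 = (M_2 - M_1)/(6h_1) = -9/10. So S'(2) = 108/35.

3.0857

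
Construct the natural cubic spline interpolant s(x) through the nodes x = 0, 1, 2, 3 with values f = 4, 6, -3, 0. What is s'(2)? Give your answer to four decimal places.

-4.8667

Put σ_i = s'' at the i-th knot. Here h = (1, 1, 1) and Δ = (2, -9, 3), so the interior equations h_(i-1)·σ_(i-1) + 2(h_(i-1)+h_i)·σ_i + h_i·σ_(i+1) = 6(Δ_i − Δ_(i-1)) read
  1·σ_0 + 4·σ_1 + 1·σ_2 = 6(Δ_1 - Δ_0) = -66
  1·σ_1 + 4·σ_2 + 1·σ_3 = 6(Δ_2 - Δ_1) = 72
Natural end conditions: σ_0 = σ_3 = 0.
Solving: σ_0 = 0, σ_1 = -112/5, σ_2 = 118/5, σ_3 = 0.
On [2, 3], s'(x) = b_2 + 2c_2·(x - 2) + 3d_2·(x - 2)² with b_2 = Δ_2 - h_2(2σ_2 + σ_3)/6 = -73/15, c_2 = σ_2/2 = 59/5, d_2 = (σ_3 - σ_2)/(6h_2) = -59/15. So s'(2) = -73/15.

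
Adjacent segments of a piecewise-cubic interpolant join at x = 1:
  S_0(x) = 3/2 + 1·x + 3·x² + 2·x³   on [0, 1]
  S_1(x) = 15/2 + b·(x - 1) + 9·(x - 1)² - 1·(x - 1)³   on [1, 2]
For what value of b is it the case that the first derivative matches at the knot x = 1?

S_0'(x) = 1 + 6·x + 6·x², so S_0'(1) = 13. On the right, S_1'(1) = b, so b = 13.

13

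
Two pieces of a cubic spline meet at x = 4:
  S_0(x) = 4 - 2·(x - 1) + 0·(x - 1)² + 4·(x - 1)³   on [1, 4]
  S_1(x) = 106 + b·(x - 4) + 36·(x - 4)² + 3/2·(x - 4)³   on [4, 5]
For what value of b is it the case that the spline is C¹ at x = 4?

106

S_0'(x) = -2 + 0·(x - 1) + 12·(x - 1)², so S_0'(4) = 106. On the right, S_1'(4) = b, so b = 106.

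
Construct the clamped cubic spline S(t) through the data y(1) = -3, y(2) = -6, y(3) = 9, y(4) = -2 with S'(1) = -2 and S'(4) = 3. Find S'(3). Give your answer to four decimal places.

-0.1333

Put σ_i = S'' at the i-th knot. Here h = (1, 1, 1) and Δ = (-3, 15, -11), so the interior equations h_(i-1)·σ_(i-1) + 2(h_(i-1)+h_i)·σ_i + h_i·σ_(i+1) = 6(Δ_i − Δ_(i-1)) read
  1·σ_0 + 4·σ_1 + 1·σ_2 = 6(Δ_1 - Δ_0) = 108
  1·σ_1 + 4·σ_2 + 1·σ_3 = 6(Δ_2 - Δ_1) = -156
Clamped end conditions give two more equations: 2h_0·σ_0 + h_0·σ_1 = 6(Δ_0 - S'(1)) = -6 and h_2·σ_2 + 2h_2·σ_3 = 6(S'(4) - Δ_2) = 84.
Solving the tridiagonal system: σ_0 = -436/15, σ_1 = 782/15, σ_2 = -1072/15, σ_3 = 1166/15.
On [3, 4], S'(t) = b_2 + 2c_2·(t - 3) + 3d_2·(t - 3)² with b_2 = Δ_2 - h_2(2σ_2 + σ_3)/6 = -2/15, c_2 = σ_2/2 = -536/15, d_2 = (σ_3 - σ_2)/(6h_2) = 373/15. So S'(3) = -2/15.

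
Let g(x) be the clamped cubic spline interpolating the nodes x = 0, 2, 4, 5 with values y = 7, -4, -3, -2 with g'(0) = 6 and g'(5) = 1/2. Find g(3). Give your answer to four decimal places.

-5.4511

Put M_i = g'' at the i-th knot. Here h = (2, 2, 1) and Δ = (-11/2, 1/2, 1), so the interior equations h_(i-1)·M_(i-1) + 2(h_(i-1)+h_i)·M_i + h_i·M_(i+1) = 6(Δ_i − Δ_(i-1)) read
  2·M_0 + 8·M_1 + 2·M_2 = 6(Δ_1 - Δ_0) = 36
  2·M_1 + 6·M_2 + 1·M_3 = 6(Δ_2 - Δ_1) = 3
Clamped end conditions give two more equations: 2h_0·M_0 + h_0·M_1 = 6(Δ_0 - g'(0)) = -69 and h_2·M_2 + 2h_2·M_3 = 6(g'(5) - Δ_2) = -3.
Solving: M_0 = -523/23, M_1 = 505/46, M_2 = -73/23, M_3 = 2/23.
On [2, 4], g(x) = -4 - 265/46·(x - 2) + 505/92·(x - 2)² - 217/184·(x - 2)³.
With (x - 2) = 1: g(3) = -1003/184.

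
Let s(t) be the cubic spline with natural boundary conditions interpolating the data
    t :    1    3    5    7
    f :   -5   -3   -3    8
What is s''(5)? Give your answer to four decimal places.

4.6000

Put M_i = s'' at the i-th knot. Here h = (2, 2, 2) and Δ = (1, 0, 11/2), so the interior equations h_(i-1)·M_(i-1) + 2(h_(i-1)+h_i)·M_i + h_i·M_(i+1) = 6(Δ_i − Δ_(i-1)) read
  2·M_0 + 8·M_1 + 2·M_2 = 6(Δ_1 - Δ_0) = -6
  2·M_1 + 8·M_2 + 2·M_3 = 6(Δ_2 - Δ_1) = 33
Natural end conditions: M_0 = M_3 = 0.
Hence M_0 = 0, M_1 = -19/10, M_2 = 23/5, M_3 = 0.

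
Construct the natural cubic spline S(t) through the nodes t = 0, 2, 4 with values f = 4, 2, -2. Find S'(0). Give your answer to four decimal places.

-0.7500

Write M_i for S''(x_i). With h_i = 2, 2 and divided differences Δ_i = -1, -2, the continuity of S' gives the tridiagonal system
  2·M_0 + 8·M_1 + 2·M_2 = 6(Δ_1 - Δ_0) = -6
Natural end conditions: M_0 = M_2 = 0.
Hence M_0 = 0, M_1 = -3/4, M_2 = 0.
On [0, 2], S'(t) = b_0 + 2c_0·t + 3d_0·t² with b_0 = Δ_0 - h_0(2M_0 + M_1)/6 = -3/4, c_0 = M_0/2 = 0, d_0 = (M_1 - M_0)/(6h_0) = -1/16. So S'(0) = -3/4.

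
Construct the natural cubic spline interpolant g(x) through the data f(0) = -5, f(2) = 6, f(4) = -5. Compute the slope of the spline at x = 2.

Let M_i = g''(x_i). Step sizes h_i = 2, 2; slopes of the chords Δ_i = (y_(i+1) - y_i)/h_i = 11/2, -11/2.
  2·M_0 + 8·M_1 + 2·M_2 = 6(Δ_1 - Δ_0) = -66
Natural end conditions: M_0 = M_2 = 0.
Forward elimination and back-substitution give M_0 = 0, M_1 = -33/4, M_2 = 0.
On [2, 4], g'(x) = b_1 + 2c_1·(x - 2) + 3d_1·(x - 2)² with b_1 = Δ_1 - h_1(2M_1 + M_2)/6 = 0, c_1 = M_1/2 = -33/8, d_1 = (M_2 - M_1)/(6h_1) = 11/16. So g'(2) = 0.

0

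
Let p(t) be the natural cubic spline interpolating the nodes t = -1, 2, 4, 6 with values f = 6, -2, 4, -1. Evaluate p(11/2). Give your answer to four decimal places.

Put M_i = p'' at the i-th knot. Here h = (3, 2, 2) and Δ = (-8/3, 3, -5/2), so the interior equations h_(i-1)·M_(i-1) + 2(h_(i-1)+h_i)·M_i + h_i·M_(i+1) = 6(Δ_i − Δ_(i-1)) read
  3·M_0 + 10·M_1 + 2·M_2 = 6(Δ_1 - Δ_0) = 34
  2·M_1 + 8·M_2 + 2·M_3 = 6(Δ_2 - Δ_1) = -33
Natural end conditions: M_0 = M_3 = 0.
Solving the tridiagonal system: M_0 = 0, M_1 = 169/38, M_2 = -199/38, M_3 = 0.
On [4, 6], p(t) = 4 + 113/114·(t - 4) - 199/76·(t - 4)² + 199/456·(t - 4)³.
With (t - 4) = 3/2: p(11/2) = 1299/1216.

1.0683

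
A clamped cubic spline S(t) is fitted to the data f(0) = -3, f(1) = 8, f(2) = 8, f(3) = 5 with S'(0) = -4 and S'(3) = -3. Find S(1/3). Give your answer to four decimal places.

Let M_i = S''(x_i). Step sizes h_i = 1, 1, 1; slopes of the chords Δ_i = (y_(i+1) - y_i)/h_i = 11, 0, -3.
  1·M_0 + 4·M_1 + 1·M_2 = 6(Δ_1 - Δ_0) = -66
  1·M_1 + 4·M_2 + 1·M_3 = 6(Δ_2 - Δ_1) = -18
Clamped end conditions give two more equations: 2h_0·M_0 + h_0·M_1 = 6(Δ_0 - S'(0)) = 90 and h_2·M_2 + 2h_2·M_3 = 6(S'(3) - Δ_2) = 0.
Hence M_0 = 922/15, M_1 = -494/15, M_2 = 64/15, M_3 = -32/15.
On [0, 1], S(t) = -3 - 4·t + 461/15·t² - 236/15·t³.
With t = 1/3: S(1/3) = -608/405.

-1.5012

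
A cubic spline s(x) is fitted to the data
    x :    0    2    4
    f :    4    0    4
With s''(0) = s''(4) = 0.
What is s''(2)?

3

With m_i denoting the second derivative at x_i, h_i = 2, 2, and Δ_i = (y_(i+1) − y_i)/h_i = -2, 2:
  2·m_0 + 8·m_1 + 2·m_2 = 6(Δ_1 - Δ_0) = 24
Natural end conditions: m_0 = m_2 = 0.
Solving: m_0 = 0, m_1 = 3, m_2 = 0.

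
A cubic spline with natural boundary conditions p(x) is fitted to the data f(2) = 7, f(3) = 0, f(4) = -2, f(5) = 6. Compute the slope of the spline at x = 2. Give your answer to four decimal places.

-7.6667

Write m_i for p''(x_i). With h_i = 1, 1, 1 and divided differences Δ_i = -7, -2, 8, the continuity of p' gives the tridiagonal system
  1·m_0 + 4·m_1 + 1·m_2 = 6(Δ_1 - Δ_0) = 30
  1·m_1 + 4·m_2 + 1·m_3 = 6(Δ_2 - Δ_1) = 60
Natural end conditions: m_0 = m_3 = 0.
Solving: m_0 = 0, m_1 = 4, m_2 = 14, m_3 = 0.
On [2, 3], p'(x) = b_0 + 2c_0·(x - 2) + 3d_0·(x - 2)² with b_0 = Δ_0 - h_0(2m_0 + m_1)/6 = -23/3, c_0 = m_0/2 = 0, d_0 = (m_1 - m_0)/(6h_0) = 2/3. So p'(2) = -23/3.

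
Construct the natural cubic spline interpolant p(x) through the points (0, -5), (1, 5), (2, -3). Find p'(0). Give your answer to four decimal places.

With σ_i denoting the second derivative at x_i, h_i = 1, 1, and Δ_i = (y_(i+1) − y_i)/h_i = 10, -8:
  1·σ_0 + 4·σ_1 + 1·σ_2 = 6(Δ_1 - Δ_0) = -108
Natural end conditions: σ_0 = σ_2 = 0.
Solving: σ_0 = 0, σ_1 = -27, σ_2 = 0.
On [0, 1], p'(x) = b_0 + 2c_0·x + 3d_0·x² with b_0 = Δ_0 - h_0(2σ_0 + σ_1)/6 = 29/2, c_0 = σ_0/2 = 0, d_0 = (σ_1 - σ_0)/(6h_0) = -9/2. So p'(0) = 29/2.

14.5000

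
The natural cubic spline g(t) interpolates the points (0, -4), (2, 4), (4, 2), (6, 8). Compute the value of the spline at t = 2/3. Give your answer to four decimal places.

Put σ_i = g'' at the i-th knot. Here h = (2, 2, 2) and Δ = (4, -1, 3), so the interior equations h_(i-1)·σ_(i-1) + 2(h_(i-1)+h_i)·σ_i + h_i·σ_(i+1) = 6(Δ_i − Δ_(i-1)) read
  2·σ_0 + 8·σ_1 + 2·σ_2 = 6(Δ_1 - Δ_0) = -30
  2·σ_1 + 8·σ_2 + 2·σ_3 = 6(Δ_2 - Δ_1) = 24
Natural end conditions: σ_0 = σ_3 = 0.
Hence σ_0 = 0, σ_1 = -24/5, σ_2 = 21/5, σ_3 = 0.
On [0, 2], g(t) = -4 + 28/5·t + 0·t² - 2/5·t³.
With t = 2/3: g(2/3) = -52/135.

-0.3852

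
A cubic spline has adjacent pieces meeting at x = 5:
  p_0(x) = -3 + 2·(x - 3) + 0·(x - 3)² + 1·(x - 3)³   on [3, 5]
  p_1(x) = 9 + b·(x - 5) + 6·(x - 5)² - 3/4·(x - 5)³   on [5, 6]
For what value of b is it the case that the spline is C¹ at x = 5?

p_0'(x) = 2 + 0·(x - 3) + 3·(x - 3)², so p_0'(5) = 14. On the right, p_1'(5) = b, so b = 14.

14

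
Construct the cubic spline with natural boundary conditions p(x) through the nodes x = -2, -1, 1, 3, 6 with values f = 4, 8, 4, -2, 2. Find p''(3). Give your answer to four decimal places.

2.5769

Let M_i = p''(x_i). Step sizes h_i = 1, 2, 2, 3; slopes of the chords Δ_i = (y_(i+1) - y_i)/h_i = 4, -2, -3, 4/3.
  1·M_0 + 6·M_1 + 2·M_2 = 6(Δ_1 - Δ_0) = -36
  2·M_1 + 8·M_2 + 2·M_3 = 6(Δ_2 - Δ_1) = -6
  2·M_2 + 10·M_3 + 3·M_4 = 6(Δ_3 - Δ_2) = 26
Natural end conditions: M_0 = M_4 = 0.
Hence M_0 = 0, M_1 = -157/26, M_2 = 3/26, M_3 = 67/26, M_4 = 0.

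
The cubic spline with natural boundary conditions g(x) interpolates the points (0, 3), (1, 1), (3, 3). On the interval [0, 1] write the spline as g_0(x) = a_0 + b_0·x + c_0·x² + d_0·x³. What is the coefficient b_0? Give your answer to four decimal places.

Let M_i = g''(x_i). Step sizes h_i = 1, 2; slopes of the chords Δ_i = (y_(i+1) - y_i)/h_i = -2, 1.
  1·M_0 + 6·M_1 + 2·M_2 = 6(Δ_1 - Δ_0) = 18
Natural end conditions: M_0 = M_2 = 0.
Solving: M_0 = 0, M_1 = 3, M_2 = 0.
On [0, 1], with g_0(x) = a_0 + b_0·x + c_0·x² + d_0·x³: c_0 = M_0/2 = 0, d_0 = (M_1 - M_0)/(6h_0) = 1/2, b_0 = Δ_0 - h_0(2M_0 + M_1)/6 = -5/2.

-2.5000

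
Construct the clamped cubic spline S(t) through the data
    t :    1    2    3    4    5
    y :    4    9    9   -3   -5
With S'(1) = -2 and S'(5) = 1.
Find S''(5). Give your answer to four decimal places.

-1.2857

With σ_i denoting the second derivative at x_i, h_i = 1, 1, 1, 1, and Δ_i = (y_(i+1) − y_i)/h_i = 5, 0, -12, -2:
  1·σ_0 + 4·σ_1 + 1·σ_2 = 6(Δ_1 - Δ_0) = -30
  1·σ_1 + 4·σ_2 + 1·σ_3 = 6(Δ_2 - Δ_1) = -72
  1·σ_2 + 4·σ_3 + 1·σ_4 = 6(Δ_3 - Δ_2) = 60
Clamped end conditions give two more equations: 2h_0·σ_0 + h_0·σ_1 = 6(Δ_0 - S'(1)) = 42 and h_3·σ_3 + 2h_3·σ_4 = 6(S'(5) - Δ_3) = 18.
Forward elimination and back-substitution give σ_0 = 177/7, σ_1 = -60/7, σ_2 = -21, σ_3 = 144/7, σ_4 = -9/7.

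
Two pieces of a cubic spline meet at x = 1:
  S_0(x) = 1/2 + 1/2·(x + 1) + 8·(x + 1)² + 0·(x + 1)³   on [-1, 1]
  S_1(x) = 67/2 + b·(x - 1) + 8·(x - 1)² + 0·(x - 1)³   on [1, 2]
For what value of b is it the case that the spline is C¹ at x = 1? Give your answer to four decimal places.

32.5000

S_0'(x) = 1/2 + 16·(x + 1) + 0·(x + 1)², so S_0'(1) = 65/2. On the right, S_1'(1) = b, so b = 65/2.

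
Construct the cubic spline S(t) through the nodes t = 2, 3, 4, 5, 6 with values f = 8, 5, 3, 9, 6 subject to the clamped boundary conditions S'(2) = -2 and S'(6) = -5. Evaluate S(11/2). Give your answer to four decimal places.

8.4576

With M_i denoting the second derivative at x_i, h_i = 1, 1, 1, 1, and Δ_i = (y_(i+1) − y_i)/h_i = -3, -2, 6, -3:
  1·M_0 + 4·M_1 + 1·M_2 = 6(Δ_1 - Δ_0) = 6
  1·M_1 + 4·M_2 + 1·M_3 = 6(Δ_2 - Δ_1) = 48
  1·M_2 + 4·M_3 + 1·M_4 = 6(Δ_3 - Δ_2) = -54
Clamped end conditions give two more equations: 2h_0·M_0 + h_0·M_1 = 6(Δ_0 - S'(2)) = -6 and h_3·M_3 + 2h_3·M_4 = 6(S'(6) - Δ_3) = -12.
Forward elimination and back-substitution give M_0 = -51/28, M_1 = -33/14, M_2 = 69/4, M_3 = -261/14, M_4 = 93/28.
On [5, 6], S(t) = 9 + 149/56·(t - 5) - 261/28·(t - 5)² + 205/56·(t - 5)³.
With (t - 5) = 1/2: S(11/2) = 3789/448.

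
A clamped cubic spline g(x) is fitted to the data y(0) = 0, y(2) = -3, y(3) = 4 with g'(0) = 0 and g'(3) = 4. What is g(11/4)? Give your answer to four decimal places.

Write σ_i for g''(x_i). With h_i = 2, 1 and divided differences Δ_i = -3/2, 7, the continuity of g' gives the tridiagonal system
  2·σ_0 + 6·σ_1 + 1·σ_2 = 6(Δ_1 - Δ_0) = 51
Clamped end conditions give two more equations: 2h_0·σ_0 + h_0·σ_1 = 6(Δ_0 - g'(0)) = -9 and h_1·σ_1 + 2h_1·σ_2 = 6(g'(3) - Δ_1) = -18.
Hence σ_0 = -113/12, σ_1 = 43/3, σ_2 = -97/6.
On [2, 3], g(x) = -3 + 59/12·(x - 2) + 43/6·(x - 2)² - 61/12·(x - 2)³.
With (x - 2) = 3/4: g(11/4) = 659/256.

2.5742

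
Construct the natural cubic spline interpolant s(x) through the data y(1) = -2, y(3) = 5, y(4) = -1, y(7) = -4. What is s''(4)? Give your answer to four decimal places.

With m_i denoting the second derivative at x_i, h_i = 2, 1, 3, and Δ_i = (y_(i+1) − y_i)/h_i = 7/2, -6, -1:
  2·m_0 + 6·m_1 + 1·m_2 = 6(Δ_1 - Δ_0) = -57
  1·m_1 + 8·m_2 + 3·m_3 = 6(Δ_2 - Δ_1) = 30
Natural end conditions: m_0 = m_3 = 0.
Solving: m_0 = 0, m_1 = -486/47, m_2 = 237/47, m_3 = 0.

5.0426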